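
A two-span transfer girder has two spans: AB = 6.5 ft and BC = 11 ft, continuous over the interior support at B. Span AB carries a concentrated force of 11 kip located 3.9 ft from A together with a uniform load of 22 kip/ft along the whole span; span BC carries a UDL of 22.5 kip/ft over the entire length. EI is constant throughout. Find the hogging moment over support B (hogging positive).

M_B = 262.2 kip·ft

Release continuity at B by inserting a hinge; the redundant is the internal moment M_B. The primary structure is two simply-supported spans AB and BC.
Rotations at B on the released spans (each span's end-slope, ×1/EI):
  span AB: point load 11 at a = 3.9: Pab(L + a)/(6LEI) = 29.74/EI
  span AB: UDL 22: wL³/(24EI) = 251.7/EI
  span BC: UDL 22.5: wL³/(24EI) = 1248/EI
  relative rotation θ_0 = (281.5 + 1248)/EI = 1529/EI
A unit hogging moment at B produces rotation L₁/(3EI) + L₂/(3EI) = 5.833/EI.
Slope continuity at B: θ_0 = M_B·5.833/EI, so M_B = 1529/5.833 = 262.2 kip·ft (hogging).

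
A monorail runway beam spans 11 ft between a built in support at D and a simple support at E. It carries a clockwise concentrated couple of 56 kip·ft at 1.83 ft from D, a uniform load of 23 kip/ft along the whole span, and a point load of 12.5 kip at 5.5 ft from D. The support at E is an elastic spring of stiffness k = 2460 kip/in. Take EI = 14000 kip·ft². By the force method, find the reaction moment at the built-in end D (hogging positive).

Release the roller at E. Primary structure: cantilever fixed at D.
Primary-structure tip deflection at E by superposition:
  clockwise couple 56 at a = 1.83: M₀a(2L − a)/(2EI) = 1034/EI
  UDL 23: wL⁴/(8EI) = 42093/EI
  point load 12.5 at a = 5.5: Pa²(3L − a)/(6EI) = 1733/EI
  δ_0 = 44859/EI
Tip deflection under a unit load at E: L³/(3EI) = 443.7/EI.
With EI = 14000 kip·ft²: δ_0 = 3.2042 ft and δ_{EE} = 0.03169 ft/kip.
Compatibility — the spring shortens by R_E/k under the reaction it provides: δ_0 − R_E·δ_{EE} = R_E/k. With 1/k = 1/(2460×12) ft/kip = 0.000034 ft/kip, R_E = δ_0 / (δ_{EE} + 1/k) = 3.2042 / (0.03169 + 0.000034) = 101 kip.
Moment equilibrium about D: M_D = Σ(load moments about D) − R_E·L = 1516 − 101×11 = 405.2 kip·ft.

M_D = 405.2 kip·ft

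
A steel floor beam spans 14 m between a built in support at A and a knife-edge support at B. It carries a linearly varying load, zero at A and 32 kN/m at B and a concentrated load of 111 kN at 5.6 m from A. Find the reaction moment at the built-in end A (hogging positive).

M_A = 664.2 kN·m

Choose R_B as the redundant. The primary structure is the cantilever fixed at A.
Deflection at B on the released cantilever, summing each load's contribution:
  triangular load, peak 32 at the free end: 11w₀L⁴/(120EI) = 112687/EI
  point load 111 at a = 5.6: Pa²(3L − a)/(6EI) = 21118/EI
  δ_0 = 133805/EI
Tip deflection under a unit load at B: L³/(3EI) = 914.7/EI.
Compatibility at B: δ_0 − R_B·δ_{BB} = 0, so R_B = 133805/914.7 = 146.3 kN.
Moment equilibrium about A: M_A = Σ(load moments about A) − R_B·L = 2712 − 146.3×14 = 664.2 kN·m.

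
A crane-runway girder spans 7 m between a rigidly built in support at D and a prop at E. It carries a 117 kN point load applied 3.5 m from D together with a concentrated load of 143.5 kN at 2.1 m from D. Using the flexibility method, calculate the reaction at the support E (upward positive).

R_E = 54 kN

Take the reaction at E as the redundant and release it; the primary structure is a cantilever fixed at D.
Downward deflection at the released point E due to the loads:
  point load 117 at a = 3.5: Pa²(3L − a)/(6EI) = 4180/EI
  point load 143.5 at a = 2.1: Pa²(3L − a)/(6EI) = 1993/EI
  δ_0 = 6174/EI
Tip deflection under a unit load at E: L³/(3EI) = 114.3/EI.
The prop prevents deflection at E: R_E = δ_0/δ_{EE} = 6174/114.3 = 54 kN.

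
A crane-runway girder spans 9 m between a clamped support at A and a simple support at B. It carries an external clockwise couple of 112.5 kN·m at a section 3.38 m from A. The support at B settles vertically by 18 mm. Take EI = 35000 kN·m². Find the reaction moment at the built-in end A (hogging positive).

Release the roller at B. Primary structure: cantilever fixed at A.
Free-end deflection of the primary structure under the applied loading (downward +):
  clockwise couple 112.5 at a = 3.38: M₀a(2L − a)/(2EI) = 2780/EI
Flexibility coefficient — unit upward force at B: δ_{BB} = L³/(3EI) = 243/EI.
With EI = 35000 kN·m²: δ_0 = 0.079418 m and δ_{BB} = 0.006943 m/kN.
Compatibility — the beam at B must follow the support down by 0.018 m: δ_0 − R_B·δ_{BB} = 0.018, so R_B = (0.079418 − 0.018)/0.006943 = 8.846 kN.
Moment equilibrium about A: M_A = Σ(load moments about A) − R_B·L = 112.5 − 8.846×9 = 32.88 kN·m.

M_A = 32.88 kN·m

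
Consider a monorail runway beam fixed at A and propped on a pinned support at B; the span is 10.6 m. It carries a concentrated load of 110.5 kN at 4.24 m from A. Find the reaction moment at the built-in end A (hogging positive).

M_A = 224.9 kN·m

Choose R_B as the redundant. The primary structure is the cantilever fixed at A.
Deflection at B on the released cantilever, summing each load's contribution:
  point load 110.5 at a = 4.24: Pa²(3L − a)/(6EI) = 9125/EI
Tip deflection under a unit load at B: L³/(3EI) = 397/EI.
The prop prevents deflection at B: R_B = δ_0/δ_{BB} = 9125/397 = 22.98 kN.
Moment equilibrium about A: M_A = Σ(load moments about A) − R_B·L = 468.5 − 22.98×10.6 = 224.9 kN·m.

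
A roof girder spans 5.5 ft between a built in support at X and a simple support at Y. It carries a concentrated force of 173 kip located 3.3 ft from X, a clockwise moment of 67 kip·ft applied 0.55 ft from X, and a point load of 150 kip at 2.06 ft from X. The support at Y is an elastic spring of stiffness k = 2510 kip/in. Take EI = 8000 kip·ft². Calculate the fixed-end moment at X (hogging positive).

Take the reaction at Y as the redundant and release it; the primary structure is a cantilever fixed at X.
Deflection at Y on the released cantilever, summing each load's contribution:
  point load 173 at a = 3.3: Pa²(3L − a)/(6EI) = 4145/EI
  clockwise couple 67 at a = 0.55: M₀a(2L − a)/(2EI) = 192.5/EI
  point load 150 at a = 2.06: Pa²(3L − a)/(6EI) = 1532/EI
  δ_0 = 5869/EI
Tip deflection under a unit load at Y: L³/(3EI) = 55.46/EI.
With EI = 8000 kip·ft²: δ_0 = 0.73365 ft and δ_{YY} = 0.006932 ft/kip.
Compatibility — the spring shortens by R_Y/k under the reaction it provides: δ_0 − R_Y·δ_{YY} = R_Y/k. With 1/k = 1/(2510×12) ft/kip = 0.000033 ft/kip, R_Y = δ_0 / (δ_{YY} + 1/k) = 0.73365 / (0.006932 + 0.000033) = 105.3 kip.
Moment equilibrium about X: M_X = Σ(load moments about X) − R_Y·L = 946.9 − 105.3×5.5 = 367.6 kip·ft.

M_X = 367.6 kip·ft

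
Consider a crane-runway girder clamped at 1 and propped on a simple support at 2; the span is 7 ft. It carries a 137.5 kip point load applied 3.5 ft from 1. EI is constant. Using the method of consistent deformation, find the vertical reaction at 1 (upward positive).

R_1 = 94.53 kip

Choose R_2 as the redundant. The primary structure is the cantilever fixed at 1.
Downward deflection at the released point 2 due to the loads:
  point load 137.5 at a = 3.5: Pa²(3L − a)/(6EI) = 4913/EI
Tip deflection under a unit load at 2: L³/(3EI) = 114.3/EI.
The prop prevents deflection at 2: R_2 = δ_0/δ_{22} = 4913/114.3 = 42.97 kip.
Vertical equilibrium: R_1 = ΣP − R_2 = 137.5 − 42.97 = 94.53 kip.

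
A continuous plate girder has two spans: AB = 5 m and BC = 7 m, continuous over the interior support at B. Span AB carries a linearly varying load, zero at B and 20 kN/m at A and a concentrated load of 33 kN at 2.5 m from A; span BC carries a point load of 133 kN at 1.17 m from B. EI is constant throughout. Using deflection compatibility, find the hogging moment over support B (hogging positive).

Release continuity at B by inserting a hinge; the redundant is the internal moment M_B. The primary structure is two simply-supported spans AB and BC.
Discontinuity in slope at B on the released structure — sum the simple-span end rotations:
  span AB: triangular load, peak 20: 7w₀L³/(360EI) = 48.61/EI
  span AB: point load 33 at a = 2.5: Pab(L + a)/(6LEI) = 51.56/EI
  span BC: point load 133 at a = 1.17: Pab(L + b)/(6LEI) = 277.1/EI
  relative rotation θ_0 = (100.2 + 277.1)/EI = 377.3/EI
A unit hogging moment at B produces rotation L₁/(3EI) + L₂/(3EI) = 4/EI.
Slope continuity at B: θ_0 = M_B·4/EI, so M_B = 377.3/4 = 94.33 kN·m (hogging).

M_B = 94.33 kN·m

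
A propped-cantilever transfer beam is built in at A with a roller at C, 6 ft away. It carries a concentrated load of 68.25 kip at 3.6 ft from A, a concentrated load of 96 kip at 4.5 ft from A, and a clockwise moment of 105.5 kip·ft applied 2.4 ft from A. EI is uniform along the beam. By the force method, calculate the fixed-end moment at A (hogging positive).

M_A = 140.5 kip·ft

Remove the prop at C; the released (primary) structure is a cantilever built in at A.
Deflection at C on the released cantilever, summing each load's contribution:
  point load 68.25 at a = 3.6: Pa²(3L − a)/(6EI) = 2123/EI
  point load 96 at a = 4.5: Pa²(3L − a)/(6EI) = 4374/EI
  clockwise couple 105.5 at a = 2.4: M₀a(2L − a)/(2EI) = 1215/EI
  δ_0 = 7712/EI
Flexibility coefficient — unit upward force at C: δ_{CC} = L³/(3EI) = 72/EI.
Compatibility at C: δ_0 − R_C·δ_{CC} = 0, so R_C = 7712/72 = 107.1 kip.
Moment equilibrium about A: M_A = Σ(load moments about A) − R_C·L = 783.2 − 107.1×6 = 140.5 kip·ft.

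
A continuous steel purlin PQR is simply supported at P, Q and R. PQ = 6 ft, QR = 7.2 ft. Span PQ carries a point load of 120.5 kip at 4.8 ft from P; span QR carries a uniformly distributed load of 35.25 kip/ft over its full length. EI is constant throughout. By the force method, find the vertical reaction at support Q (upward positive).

R_Q = 275.8 kip

Insert a hinge at Q; M_Q is the redundant, and each span becomes simply supported.
Discontinuity in slope at Q on the released structure — sum the simple-span end rotations:
  span PQ: point load 120.5 at a = 4.8: Pab(L + a)/(6LEI) = 208.2/EI
  span QR: UDL 35.25: wL³/(24EI) = 548.2/EI
  relative rotation θ_0 = (208.2 + 548.2)/EI = 756.4/EI
A unit hogging moment at Q produces rotation L₁/(3EI) + L₂/(3EI) = 4.4/EI.
Slope continuity at Q: θ_0 = M_Q·4.4/EI, so M_Q = 756.4/4.4 = 171.9 kip·ft (hogging).
Span PQ, ΣM about P with M_Q applied at Q: R_Q^{PQ}·6 = 578.4 + 171.9, so R_Q^{PQ} = 125.1 kip and R_P = 120.5 − 125.1 = -4.553 kip.
Span QR, ΣM about R: R_Q^{QR}·7.2 = 913.7 + 171.9, so R_Q^{QR} = 150.8 kip and R_R = 253.8 − 150.8 = 103 kip.
R_Q = 125.1 + 150.8 = 275.8 kip.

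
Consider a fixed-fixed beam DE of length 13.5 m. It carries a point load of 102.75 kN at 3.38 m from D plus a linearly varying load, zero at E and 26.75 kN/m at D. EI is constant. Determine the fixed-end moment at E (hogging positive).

M_E = 227.7 kN·m

Release both end moments; the primary structure is a simply-supported span DE with redundants M_D and M_E.
On the primary (simply-supported) span, the end slopes from the loading are:
  at D: point load 102.75 at a = 3.38: Pab(L + b)/(6LEI) = 1025/EI
  at E: point load 102.75 at a = 3.38: Pab(L + a)/(6LEI) = 732.4/EI
  at D: triangular load, peak 26.75: w₀L³/(45EI) = 1463/EI
  at E: triangular load, peak 26.75: 7w₀L³/(360EI) = 1280/EI
  θ_D0 = 2487/EI,  θ_E0 = 2012/EI
Flexibility coefficients: a unit moment at one end gives L/(3EI) there and L/(6EI) at the far end, so f₁₁ = f₂₂ = 4.5/EI and f₁₂ = f₂₁ = 2.25/EI.
Compatibility — zero rotation at each built-in end:
  4.5 M_D + 2.25 M_E = 2487
  2.25 M_D + 4.5 M_E = 2012
Solving the pair gives M_D = 438.9 kN·m and M_E = 227.7 kN·m (hogging).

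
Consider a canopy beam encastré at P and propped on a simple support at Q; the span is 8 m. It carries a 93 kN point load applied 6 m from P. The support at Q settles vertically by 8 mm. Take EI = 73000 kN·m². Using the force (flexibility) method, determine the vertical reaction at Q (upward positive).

Choose R_Q as the redundant. The primary structure is the cantilever fixed at P.
Deflection at Q on the released cantilever, summing each load's contribution:
  point load 93 at a = 6: Pa²(3L − a)/(6EI) = 10044/EI
Tip deflection under a unit load at Q: L³/(3EI) = 170.7/EI.
With EI = 73000 kN·m²: δ_0 = 0.13759 m and δ_{QQ} = 0.002338 m/kN.
Compatibility — the beam at Q must follow the support down by 0.008 m: δ_0 − R_Q·δ_{QQ} = 0.008, so R_Q = (0.13759 − 0.008)/0.002338 = 55.43 kN.

R_Q = 55.43 kN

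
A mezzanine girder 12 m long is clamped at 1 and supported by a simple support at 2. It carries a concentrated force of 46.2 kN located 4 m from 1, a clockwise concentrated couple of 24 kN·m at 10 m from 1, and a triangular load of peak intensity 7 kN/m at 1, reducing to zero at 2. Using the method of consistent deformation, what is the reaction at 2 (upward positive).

R_2 = 18.16 kN

Remove the prop at 2; the released (primary) structure is a cantilever built in at 1.
Primary-structure tip deflection at 2 by superposition:
  point load 46.2 at a = 4: Pa²(3L − a)/(6EI) = 3942/EI
  clockwise couple 24 at a = 10: M₀a(2L − a)/(2EI) = 1680/EI
  triangular load, peak 7 at the fixed end: w₀L⁴/(30EI) = 4838/EI
  δ_0 = 10461/EI
Flexibility coefficient — unit upward force at 2: δ_{22} = L³/(3EI) = 576/EI.
Compatibility at 2: δ_0 − R_2·δ_{22} = 0, so R_2 = 10461/576 = 18.16 kN.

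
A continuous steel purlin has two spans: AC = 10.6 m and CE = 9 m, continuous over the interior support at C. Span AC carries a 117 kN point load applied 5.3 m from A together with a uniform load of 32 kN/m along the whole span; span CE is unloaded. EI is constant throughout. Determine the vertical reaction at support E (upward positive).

Release continuity at C by inserting a hinge; the redundant is the internal moment M_C. The primary structure is two simply-supported spans AC and CE.
Rotations at C on the released spans (each span's end-slope, ×1/EI):
  span AC: point load 117 at a = 5.3: Pab(L + a)/(6LEI) = 821.6/EI
  span AC: UDL 32: wL³/(24EI) = 1588/EI
  relative rotation θ_0 = (2410 + 0)/EI = 2410/EI
A unit hogging moment at C produces rotation L₁/(3EI) + L₂/(3EI) = 6.533/EI.
Slope continuity at C: θ_0 = M_C·6.533/EI, so M_C = 2410/6.533 = 368.8 kN·m (hogging).
Span CE, ΣM about E: R_C^{CE}·9 = 0 + 368.8, so R_C^{CE} = 40.98 kN and R_E = 0 − 40.98 = -40.98 kN.

R_E = -40.98 kN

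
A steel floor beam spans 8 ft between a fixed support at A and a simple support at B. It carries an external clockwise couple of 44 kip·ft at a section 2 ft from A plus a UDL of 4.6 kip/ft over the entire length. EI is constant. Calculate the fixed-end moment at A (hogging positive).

M_A = 51.92 kip·ft

Release the roller at B. Primary structure: cantilever fixed at A.
Primary-structure tip deflection at B by superposition:
  clockwise couple 44 at a = 2: M₀a(2L − a)/(2EI) = 616/EI
  UDL 4.6: wL⁴/(8EI) = 2355/EI
  δ_0 = 2971/EI
Flexibility coefficient — unit upward force at B: δ_{BB} = L³/(3EI) = 170.7/EI.
The prop prevents deflection at B: R_B = δ_0/δ_{BB} = 2971/170.7 = 17.41 kip.
Moment equilibrium about A: M_A = Σ(load moments about A) − R_B·L = 191.2 − 17.41×8 = 51.92 kip·ft.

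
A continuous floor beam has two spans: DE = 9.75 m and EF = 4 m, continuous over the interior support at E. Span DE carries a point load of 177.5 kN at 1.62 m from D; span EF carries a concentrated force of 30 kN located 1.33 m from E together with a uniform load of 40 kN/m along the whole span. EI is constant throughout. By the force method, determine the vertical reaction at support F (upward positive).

Release continuity at E by inserting a hinge; the redundant is the internal moment M_E. The primary structure is two simply-supported spans DE and EF.
Rotations at E on the released spans (each span's end-slope, ×1/EI):
  span DE: point load 177.5 at a = 1.62: Pab(L + a)/(6LEI) = 454.4/EI
  span EF: point load 30 at a = 1.33: Pab(L + b)/(6LEI) = 29.61/EI
  span EF: UDL 40: wL³/(24EI) = 106.7/EI
  relative rotation θ_0 = (454.4 + 136.3)/EI = 590.6/EI
A unit hogging moment at E produces rotation L₁/(3EI) + L₂/(3EI) = 4.583/EI.
Slope continuity at E: θ_0 = M_E·4.583/EI, so M_E = 590.6/4.583 = 128.9 kN·m (hogging).
Span EF, ΣM about F: R_E^{EF}·4 = 400.1 + 128.9, so R_E^{EF} = 132.2 kN and R_F = 190 − 132.2 = 57.76 kN.

R_F = 57.76 kN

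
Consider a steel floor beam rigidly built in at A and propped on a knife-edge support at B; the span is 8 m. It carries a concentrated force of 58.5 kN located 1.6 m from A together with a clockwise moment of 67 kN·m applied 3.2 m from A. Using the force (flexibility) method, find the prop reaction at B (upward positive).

Remove the prop at B; the released (primary) structure is a cantilever built in at A.
Downward deflection at the released point B due to the loads:
  point load 58.5 at a = 1.6: Pa²(3L − a)/(6EI) = 559.1/EI
  clockwise couple 67 at a = 3.2: M₀a(2L − a)/(2EI) = 1372/EI
  δ_0 = 1931/EI
Flexibility coefficient — unit upward force at B: δ_{BB} = L³/(3EI) = 170.7/EI.
The prop prevents deflection at B: R_B = δ_0/δ_{BB} = 1931/170.7 = 11.32 kN.

R_B = 11.32 kN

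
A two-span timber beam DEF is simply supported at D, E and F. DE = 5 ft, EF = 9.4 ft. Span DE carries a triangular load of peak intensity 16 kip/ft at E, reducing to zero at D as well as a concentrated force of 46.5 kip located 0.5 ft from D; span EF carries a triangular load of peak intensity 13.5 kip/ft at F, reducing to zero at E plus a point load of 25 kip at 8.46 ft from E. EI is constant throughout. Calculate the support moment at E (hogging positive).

M_E = 66.27 kip·ft

Take M_E as the redundant. Released structure: two simple spans DE and EF with a hinge at E.
End slopes at the hinge E, treating each span as simply supported:
  span DE: triangular load, peak 16: w₀L³/(45EI) = 44.44/EI
  span DE: point load 46.5 at a = 0.5: Pab(L + a)/(6LEI) = 19.18/EI
  span EF: triangular load, peak 13.5: 7w₀L³/(360EI) = 218/EI
  span EF: point load 25 at a = 8.46: Pab(L + b)/(6LEI) = 36.45/EI
  relative rotation θ_0 = (63.63 + 254.5)/EI = 318.1/EI
A unit hogging moment at E produces rotation L₁/(3EI) + L₂/(3EI) = 4.8/EI.
Slope continuity at E: θ_0 = M_E·4.8/EI, so M_E = 318.1/4.8 = 66.27 kip·ft (hogging).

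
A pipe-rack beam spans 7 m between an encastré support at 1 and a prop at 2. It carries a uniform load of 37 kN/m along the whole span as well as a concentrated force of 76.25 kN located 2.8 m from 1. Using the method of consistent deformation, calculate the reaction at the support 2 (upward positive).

Choose R_2 as the redundant. The primary structure is the cantilever fixed at 1.
Downward deflection at the released point 2 due to the loads:
  UDL 37: wL⁴/(8EI) = 11105/EI
  point load 76.25 at a = 2.8: Pa²(3L − a)/(6EI) = 1813/EI
  δ_0 = 12918/EI
Flexibility coefficient — unit upward force at 2: δ_{22} = L³/(3EI) = 114.3/EI.
The prop prevents deflection at 2: R_2 = δ_0/δ_{22} = 12918/114.3 = 113 kN.

R_2 = 113 kN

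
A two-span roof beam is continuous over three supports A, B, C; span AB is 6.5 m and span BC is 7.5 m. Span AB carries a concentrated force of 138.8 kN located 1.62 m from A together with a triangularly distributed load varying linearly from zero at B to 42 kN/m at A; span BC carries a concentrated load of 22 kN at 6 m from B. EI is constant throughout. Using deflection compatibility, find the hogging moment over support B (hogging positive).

M_B = 105.5 kN·m

Take M_B as the redundant. Released structure: two simple spans AB and BC with a hinge at B.
Discontinuity in slope at B on the released structure — sum the simple-span end rotations:
  span AB: point load 138.8 at a = 1.62: Pab(L + a)/(6LEI) = 228.5/EI
  span AB: triangular load, peak 42: 7w₀L³/(360EI) = 224.3/EI
  span BC: point load 22 at a = 6: Pab(L + b)/(6LEI) = 39.6/EI
  relative rotation θ_0 = (452.7 + 39.6)/EI = 492.3/EI
A unit hogging moment at B produces rotation L₁/(3EI) + L₂/(3EI) = 4.667/EI.
Slope continuity at B: θ_0 = M_B·4.667/EI, so M_B = 492.3/4.667 = 105.5 kN·m (hogging).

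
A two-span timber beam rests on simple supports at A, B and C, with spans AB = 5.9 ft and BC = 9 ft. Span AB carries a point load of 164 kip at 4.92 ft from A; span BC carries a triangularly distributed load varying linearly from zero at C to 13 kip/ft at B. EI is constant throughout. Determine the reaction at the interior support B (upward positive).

Release continuity at B by inserting a hinge; the redundant is the internal moment M_B. The primary structure is two simply-supported spans AB and BC.
Rotations at B on the released spans (each span's end-slope, ×1/EI):
  span AB: point load 164 at a = 4.92: Pab(L + a)/(6LEI) = 241.7/EI
  span BC: triangular load, peak 13: w₀L³/(45EI) = 210.6/EI
  relative rotation θ_0 = (241.7 + 210.6)/EI = 452.3/EI
A unit hogging moment at B produces rotation L₁/(3EI) + L₂/(3EI) = 4.967/EI.
Compatibility: M_B·(L₁+L₂)/(3EI) = θ_0, giving M_B = 91.07 kip·ft (hogging).
Span AB, ΣM about A with M_B applied at B: R_B^{AB}·5.9 = 806.9 + 91.07, so R_B^{AB} = 152.2 kip and R_A = 164 − 152.2 = 11.81 kip.
Span BC, ΣM about C: R_B^{BC}·9 = 351 + 91.07, so R_B^{BC} = 49.12 kip and R_C = 58.5 − 49.12 = 9.382 kip.
R_B = 152.2 + 49.12 = 201.3 kip.

R_B = 201.3 kip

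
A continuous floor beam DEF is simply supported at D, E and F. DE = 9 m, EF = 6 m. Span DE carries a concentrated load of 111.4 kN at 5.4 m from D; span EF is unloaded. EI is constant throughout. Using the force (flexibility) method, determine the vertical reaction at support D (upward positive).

Insert a hinge at E; M_E is the redundant, and each span becomes simply supported.
Rotations at E on the released spans (each span's end-slope, ×1/EI):
  span DE: point load 111.4 at a = 5.4: Pab(L + a)/(6LEI) = 577.5/EI
  relative rotation θ_0 = (577.5 + 0)/EI = 577.5/EI
A unit hogging moment at E produces rotation L₁/(3EI) + L₂/(3EI) = 5/EI.
Compatibility: M_E·(L₁+L₂)/(3EI) = θ_0, giving M_E = 115.5 kN·m (hogging).
Span DE, ΣM about D with M_E applied at E: R_E^{DE}·9 = 601.6 + 115.5, so R_E^{DE} = 79.67 kN and R_D = 111.4 − 79.67 = 31.73 kN.

R_D = 31.73 kN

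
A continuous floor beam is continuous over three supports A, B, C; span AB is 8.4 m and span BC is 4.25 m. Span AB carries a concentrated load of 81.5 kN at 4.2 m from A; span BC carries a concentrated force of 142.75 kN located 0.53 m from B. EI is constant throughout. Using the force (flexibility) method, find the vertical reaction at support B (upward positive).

Take M_B as the redundant. Released structure: two simple spans AB and BC with a hinge at B.
End slopes at the hinge B, treating each span as simply supported:
  span AB: point load 81.5 at a = 4.2: Pab(L + a)/(6LEI) = 359.4/EI
  span BC: point load 142.75 at a = 0.53: Pab(L + b)/(6LEI) = 87.97/EI
  relative rotation θ_0 = (359.4 + 87.97)/EI = 447.4/EI
A unit hogging moment at B produces rotation L₁/(3EI) + L₂/(3EI) = 4.217/EI.
Compatibility: M_B·(L₁+L₂)/(3EI) = θ_0, giving M_B = 106.1 kN·m (hogging).
Span AB, ΣM about A with M_B applied at B: R_B^{AB}·8.4 = 342.3 + 106.1, so R_B^{AB} = 53.38 kN and R_A = 81.5 − 53.38 = 28.12 kN.
Span BC, ΣM about C: R_B^{BC}·4.25 = 531 + 106.1, so R_B^{BC} = 149.9 kN and R_C = 142.8 − 149.9 = -7.163 kN.
R_B = 53.38 + 149.9 = 203.3 kN.

R_B = 203.3 kN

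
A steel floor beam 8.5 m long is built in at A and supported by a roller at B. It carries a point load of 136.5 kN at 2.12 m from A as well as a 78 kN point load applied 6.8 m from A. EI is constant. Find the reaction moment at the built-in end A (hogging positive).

Take the reaction at B as the redundant and release it; the primary structure is a cantilever fixed at A.
Primary-structure tip deflection at B by superposition:
  point load 136.5 at a = 2.12: Pa²(3L − a)/(6EI) = 2391/EI
  point load 78 at a = 6.8: Pa²(3L − a)/(6EI) = 11241/EI
  δ_0 = 13631/EI
Flexibility coefficient — unit upward force at B: δ_{BB} = L³/(3EI) = 204.7/EI.
Compatibility at B: δ_0 − R_B·δ_{BB} = 0, so R_B = 13631/204.7 = 66.59 kN.
Moment equilibrium about A: M_A = Σ(load moments about A) − R_B·L = 819.8 − 66.59×8.5 = 253.8 kN·m.

M_A = 253.8 kN·m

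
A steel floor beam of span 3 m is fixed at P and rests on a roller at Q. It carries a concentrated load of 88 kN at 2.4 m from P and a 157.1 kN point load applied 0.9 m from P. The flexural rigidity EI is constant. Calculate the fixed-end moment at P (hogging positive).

Remove the prop at Q; the released (primary) structure is a cantilever built in at P.
Downward deflection at the released point Q due to the loads:
  point load 88 at a = 2.4: Pa²(3L − a)/(6EI) = 557.6/EI
  point load 157.1 at a = 0.9: Pa²(3L − a)/(6EI) = 171.8/EI
  δ_0 = 729.4/EI
Flexibility coefficient — unit upward force at Q: δ_{QQ} = L³/(3EI) = 9/EI.
The prop prevents deflection at Q: R_Q = δ_0/δ_{QQ} = 729.4/9 = 81.04 kN.
Moment equilibrium about P: M_P = Σ(load moments about P) − R_Q·L = 352.6 − 81.04×3 = 109.5 kN·m.

M_P = 109.5 kN·m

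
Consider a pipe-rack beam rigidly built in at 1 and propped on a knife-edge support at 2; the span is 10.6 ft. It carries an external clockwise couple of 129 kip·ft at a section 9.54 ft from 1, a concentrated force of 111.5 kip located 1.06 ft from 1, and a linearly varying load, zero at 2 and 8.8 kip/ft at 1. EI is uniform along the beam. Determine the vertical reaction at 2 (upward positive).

Take the reaction at 2 as the redundant and release it; the primary structure is a cantilever fixed at 1.
Primary-structure tip deflection at 2 by superposition:
  clockwise couple 129 at a = 9.54: M₀a(2L − a)/(2EI) = 7175/EI
  point load 111.5 at a = 1.06: Pa²(3L − a)/(6EI) = 641.9/EI
  triangular load, peak 8.8 at the fixed end: w₀L⁴/(30EI) = 3703/EI
  δ_0 = 11520/EI
Tip deflection under a unit load at 2: L³/(3EI) = 397/EI.
Compatibility at 2: δ_0 − R_2·δ_{22} = 0, so R_2 = 11520/397 = 29.02 kip.

R_2 = 29.02 kip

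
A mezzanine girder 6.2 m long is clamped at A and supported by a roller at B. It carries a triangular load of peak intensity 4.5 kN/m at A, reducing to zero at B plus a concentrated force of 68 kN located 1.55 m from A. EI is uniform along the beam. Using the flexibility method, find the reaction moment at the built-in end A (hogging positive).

Release the roller at B. Primary structure: cantilever fixed at A.
Free-end deflection of the primary structure under the applied loading (downward +):
  triangular load, peak 4.5 at the fixed end: w₀L⁴/(30EI) = 221.6/EI
  point load 68 at a = 1.55: Pa²(3L − a)/(6EI) = 464.2/EI
  δ_0 = 685.9/EI
Flexibility coefficient — unit upward force at B: δ_{BB} = L³/(3EI) = 79.44/EI.
The prop prevents deflection at B: R_B = δ_0/δ_{BB} = 685.9/79.44 = 8.634 kN.
Moment equilibrium about A: M_A = Σ(load moments about A) − R_B·L = 134.2 − 8.634×6.2 = 80.7 kN·m.

M_A = 80.7 kN·m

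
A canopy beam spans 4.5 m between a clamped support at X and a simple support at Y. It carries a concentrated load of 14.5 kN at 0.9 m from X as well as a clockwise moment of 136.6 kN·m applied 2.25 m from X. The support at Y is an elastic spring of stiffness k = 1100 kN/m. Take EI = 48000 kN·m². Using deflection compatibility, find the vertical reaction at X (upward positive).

R_X = 0.1512 kN

Take the reaction at Y as the redundant and release it; the primary structure is a cantilever fixed at X.
Downward deflection at the released point Y due to the loads:
  point load 14.5 at a = 0.9: Pa²(3L − a)/(6EI) = 24.66/EI
  clockwise couple 136.6 at a = 2.25: M₀a(2L − a)/(2EI) = 1037/EI
  δ_0 = 1062/EI
Flexibility coefficient — unit upward force at Y: δ_{YY} = L³/(3EI) = 30.38/EI.
With EI = 48000 kN·m²: δ_0 = 0.022124 m and δ_{YY} = 0.000633 m/kN.
Compatibility — the spring shortens by R_Y/k under the reaction it provides: δ_0 − R_Y·δ_{YY} = R_Y/k. With 1/k = 0.000909 m/kN, R_Y = δ_0 / (δ_{YY} + 1/k) = 0.022124 / (0.000633 + 0.000909) = 14.35 kN.
Vertical equilibrium: R_X = ΣP − R_Y = 14.5 − 14.35 = 0.1512 kN.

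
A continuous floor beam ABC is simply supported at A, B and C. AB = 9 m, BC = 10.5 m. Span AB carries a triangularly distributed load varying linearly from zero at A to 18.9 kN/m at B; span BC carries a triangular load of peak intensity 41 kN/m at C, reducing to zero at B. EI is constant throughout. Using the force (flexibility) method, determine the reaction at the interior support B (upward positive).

Release continuity at B by inserting a hinge; the redundant is the internal moment M_B. The primary structure is two simply-supported spans AB and BC.
Discontinuity in slope at B on the released structure — sum the simple-span end rotations:
  span AB: triangular load, peak 18.9: w₀L³/(45EI) = 306.2/EI
  span BC: triangular load, peak 41: 7w₀L³/(360EI) = 922.9/EI
  relative rotation θ_0 = (306.2 + 922.9)/EI = 1229/EI
A unit hogging moment at B produces rotation L₁/(3EI) + L₂/(3EI) = 6.5/EI.
Compatibility: M_B·(L₁+L₂)/(3EI) = θ_0, giving M_B = 189.1 kN·m (hogging).
Span AB, ΣM about A with M_B applied at B: R_B^{AB}·9 = 510.3 + 189.1, so R_B^{AB} = 77.71 kN and R_A = 85.05 − 77.71 = 7.34 kN.
Span BC, ΣM about C: R_B^{BC}·10.5 = 753.4 + 189.1, so R_B^{BC} = 89.76 kN and R_C = 215.2 − 89.76 = 125.5 kN.
R_B = 77.71 + 89.76 = 167.5 kN.

R_B = 167.5 kN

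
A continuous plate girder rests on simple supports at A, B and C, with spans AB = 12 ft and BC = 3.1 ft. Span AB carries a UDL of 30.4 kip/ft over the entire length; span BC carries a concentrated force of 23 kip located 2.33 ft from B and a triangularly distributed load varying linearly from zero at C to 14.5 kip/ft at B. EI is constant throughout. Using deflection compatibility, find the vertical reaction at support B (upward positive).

R_B = 381.1 kip

Insert a hinge at B; M_B is the redundant, and each span becomes simply supported.
End slopes at the hinge B, treating each span as simply supported:
  span AB: UDL 30.4: wL³/(24EI) = 2189/EI
  span BC: point load 23 at a = 2.33: Pab(L + b)/(6LEI) = 8.586/EI
  span BC: triangular load, peak 14.5: w₀L³/(45EI) = 9.599/EI
  relative rotation θ_0 = (2189 + 18.18)/EI = 2207/EI
A unit hogging moment at B produces rotation L₁/(3EI) + L₂/(3EI) = 5.033/EI.
Compatibility: M_B·(L₁+L₂)/(3EI) = θ_0, giving M_B = 438.5 kip·ft (hogging).
Span AB, ΣM about A with M_B applied at B: R_B^{AB}·12 = 2189 + 438.5, so R_B^{AB} = 218.9 kip and R_A = 364.8 − 218.9 = 145.9 kip.
Span BC, ΣM about C: R_B^{BC}·3.1 = 64.16 + 438.5, so R_B^{BC} = 162.1 kip and R_C = 45.48 − 162.1 = -116.7 kip.
R_B = 218.9 + 162.1 = 381.1 kip.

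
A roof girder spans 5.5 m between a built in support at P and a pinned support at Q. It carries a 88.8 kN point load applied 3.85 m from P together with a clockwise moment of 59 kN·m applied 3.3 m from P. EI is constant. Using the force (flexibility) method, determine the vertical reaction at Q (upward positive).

Release the roller at Q. Primary structure: cantilever fixed at P.
Primary-structure tip deflection at Q by superposition:
  point load 88.8 at a = 3.85: Pa²(3L − a)/(6EI) = 2775/EI
  clockwise couple 59 at a = 3.3: M₀a(2L − a)/(2EI) = 749.6/EI
  δ_0 = 3525/EI
Flexibility coefficient — unit upward force at Q: δ_{QQ} = L³/(3EI) = 55.46/EI.
Compatibility at Q: δ_0 − R_Q·δ_{QQ} = 0, so R_Q = 3525/55.46 = 63.56 kN.

R_Q = 63.56 kN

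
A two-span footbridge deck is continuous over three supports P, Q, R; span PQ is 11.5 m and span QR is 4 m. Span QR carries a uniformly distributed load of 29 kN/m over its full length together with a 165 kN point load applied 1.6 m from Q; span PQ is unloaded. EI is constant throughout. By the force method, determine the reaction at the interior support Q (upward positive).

R_Q = 173.1 kN

Insert a hinge at Q; M_Q is the redundant, and each span becomes simply supported.
Rotations at Q on the released spans (each span's end-slope, ×1/EI):
  span QR: UDL 29: wL³/(24EI) = 77.33/EI
  span QR: point load 165 at a = 1.6: Pab(L + b)/(6LEI) = 169/EI
  relative rotation θ_0 = (0 + 246.3)/EI = 246.3/EI
A unit hogging moment at Q produces rotation L₁/(3EI) + L₂/(3EI) = 5.167/EI.
Slope continuity at Q: θ_0 = M_Q·5.167/EI, so M_Q = 246.3/5.167 = 47.67 kN·m (hogging).
Span PQ, ΣM about P with M_Q applied at Q: R_Q^{PQ}·11.5 = 0 + 47.67, so R_Q^{PQ} = 4.145 kN and R_P = 0 − 4.145 = -4.145 kN.
Span QR, ΣM about R: R_Q^{QR}·4 = 628 + 47.67, so R_Q^{QR} = 168.9 kN and R_R = 281 − 168.9 = 112.1 kN.
R_Q = 4.145 + 168.9 = 173.1 kN.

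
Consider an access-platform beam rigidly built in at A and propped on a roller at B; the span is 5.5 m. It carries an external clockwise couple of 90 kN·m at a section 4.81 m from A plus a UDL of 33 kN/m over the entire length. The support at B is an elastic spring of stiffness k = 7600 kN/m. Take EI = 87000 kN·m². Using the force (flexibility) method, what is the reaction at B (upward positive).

R_B = 76.44 kN

Remove the prop at B; the released (primary) structure is a cantilever built in at A.
Deflection at B on the released cantilever, summing each load's contribution:
  clockwise couple 90 at a = 4.81: M₀a(2L − a)/(2EI) = 1340/EI
  UDL 33: wL⁴/(8EI) = 3775/EI
  δ_0 = 5114/EI
Flexibility coefficient — unit upward force at B: δ_{BB} = L³/(3EI) = 55.46/EI.
With EI = 87000 kN·m²: δ_0 = 0.058787 m and δ_{BB} = 0.000637 m/kN.
Compatibility — the spring shortens by R_B/k under the reaction it provides: δ_0 − R_B·δ_{BB} = R_B/k. With 1/k = 0.000132 m/kN, R_B = δ_0 / (δ_{BB} + 1/k) = 0.058787 / (0.000637 + 0.000132) = 76.44 kN.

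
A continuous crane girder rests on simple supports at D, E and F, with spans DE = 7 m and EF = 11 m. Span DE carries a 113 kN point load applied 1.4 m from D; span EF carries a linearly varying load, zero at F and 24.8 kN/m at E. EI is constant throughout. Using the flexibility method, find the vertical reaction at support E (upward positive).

Take M_E as the redundant. Released structure: two simple spans DE and EF with a hinge at E.
Rotations at E on the released spans (each span's end-slope, ×1/EI):
  span DE: point load 113 at a = 1.4: Pab(L + a)/(6LEI) = 177.2/EI
  span EF: triangular load, peak 24.8: w₀L³/(45EI) = 733.5/EI
  relative rotation θ_0 = (177.2 + 733.5)/EI = 910.7/EI
A unit hogging moment at E produces rotation L₁/(3EI) + L₂/(3EI) = 6/EI.
Compatibility: M_E·(L₁+L₂)/(3EI) = θ_0, giving M_E = 151.8 kN·m (hogging).
Span DE, ΣM about D with M_E applied at E: R_E^{DE}·7 = 158.2 + 151.8, so R_E^{DE} = 44.28 kN and R_D = 113 − 44.28 = 68.72 kN.
Span EF, ΣM about F: R_E^{EF}·11 = 1000 + 151.8, so R_E^{EF} = 104.7 kN and R_F = 136.4 − 104.7 = 31.67 kN.
R_E = 44.28 + 104.7 = 149 kN.

R_E = 149 kN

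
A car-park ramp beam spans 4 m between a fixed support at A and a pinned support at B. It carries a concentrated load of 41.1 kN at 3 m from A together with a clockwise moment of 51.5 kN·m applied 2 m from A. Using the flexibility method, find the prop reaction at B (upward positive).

R_B = 40.49 kN

Remove the prop at B; the released (primary) structure is a cantilever built in at A.
Free-end deflection of the primary structure under the applied loading (downward +):
  point load 41.1 at a = 3: Pa²(3L − a)/(6EI) = 554.9/EI
  clockwise couple 51.5 at a = 2: M₀a(2L − a)/(2EI) = 309/EI
  δ_0 = 863.9/EI
Flexibility coefficient — unit upward force at B: δ_{BB} = L³/(3EI) = 21.33/EI.
The prop prevents deflection at B: R_B = δ_0/δ_{BB} = 863.9/21.33 = 40.49 kN.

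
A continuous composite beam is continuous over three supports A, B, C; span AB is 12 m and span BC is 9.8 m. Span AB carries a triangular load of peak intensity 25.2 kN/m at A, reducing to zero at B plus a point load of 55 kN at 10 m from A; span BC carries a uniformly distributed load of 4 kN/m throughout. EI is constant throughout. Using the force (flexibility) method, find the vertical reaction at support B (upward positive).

Release continuity at B by inserting a hinge; the redundant is the internal moment M_B. The primary structure is two simply-supported spans AB and BC.
Rotations at B on the released spans (each span's end-slope, ×1/EI):
  span AB: triangular load, peak 25.2: 7w₀L³/(360EI) = 846.7/EI
  span AB: point load 55 at a = 10: Pab(L + a)/(6LEI) = 336.1/EI
  span BC: UDL 4: wL³/(24EI) = 156.9/EI
  relative rotation θ_0 = (1183 + 156.9)/EI = 1340/EI
A unit hogging moment at B produces rotation L₁/(3EI) + L₂/(3EI) = 7.267/EI.
Slope continuity at B: θ_0 = M_B·7.267/EI, so M_B = 1340/7.267 = 184.4 kN·m (hogging).
Span AB, ΣM about A with M_B applied at B: R_B^{AB}·12 = 1155 + 184.4, so R_B^{AB} = 111.6 kN and R_A = 206.2 − 111.6 = 94.6 kN.
Span BC, ΣM about C: R_B^{BC}·9.8 = 192.1 + 184.4, so R_B^{BC} = 38.41 kN and R_C = 39.2 − 38.41 = 0.7876 kN.
R_B = 111.6 + 38.41 = 150 kN.

R_B = 150 kN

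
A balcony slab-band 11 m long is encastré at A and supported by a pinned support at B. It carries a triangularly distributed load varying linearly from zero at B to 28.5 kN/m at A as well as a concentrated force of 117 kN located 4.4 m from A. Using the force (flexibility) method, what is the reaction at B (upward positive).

R_B = 55.69 kN

Choose R_B as the redundant. The primary structure is the cantilever fixed at A.
Primary-structure tip deflection at B by superposition:
  triangular load, peak 28.5 at the fixed end: w₀L⁴/(30EI) = 13909/EI
  point load 117 at a = 4.4: Pa²(3L − a)/(6EI) = 10797/EI
  δ_0 = 24706/EI
Tip deflection under a unit load at B: L³/(3EI) = 443.7/EI.
Compatibility at B: δ_0 − R_B·δ_{BB} = 0, so R_B = 24706/443.7 = 55.69 kN.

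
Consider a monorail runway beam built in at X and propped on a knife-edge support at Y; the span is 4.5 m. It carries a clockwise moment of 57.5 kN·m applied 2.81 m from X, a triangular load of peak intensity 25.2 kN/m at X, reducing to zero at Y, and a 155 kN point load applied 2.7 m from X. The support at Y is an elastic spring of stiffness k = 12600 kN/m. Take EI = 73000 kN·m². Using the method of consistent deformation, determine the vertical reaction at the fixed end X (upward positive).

R_X = 132.1 kN

Remove the prop at Y; the released (primary) structure is a cantilever built in at X.
Downward deflection at the released point Y due to the loads:
  clockwise couple 57.5 at a = 2.81: M₀a(2L − a)/(2EI) = 500.1/EI
  triangular load, peak 25.2 at the fixed end: w₀L⁴/(30EI) = 344.5/EI
  point load 155 at a = 2.7: Pa²(3L − a)/(6EI) = 2034/EI
  δ_0 = 2878/EI
Flexibility coefficient — unit upward force at Y: δ_{YY} = L³/(3EI) = 30.38/EI.
With EI = 73000 kN·m²: δ_0 = 0.039431 m and δ_{YY} = 0.000416 m/kN.
Compatibility — the spring shortens by R_Y/k under the reaction it provides: δ_0 − R_Y·δ_{YY} = R_Y/k. With 1/k = 0.000079 m/kN, R_Y = δ_0 / (δ_{YY} + 1/k) = 0.039431 / (0.000416 + 0.000079) = 79.58 kN.
Vertical equilibrium: R_X = ΣP − R_Y = 211.7 − 79.58 = 132.1 kN.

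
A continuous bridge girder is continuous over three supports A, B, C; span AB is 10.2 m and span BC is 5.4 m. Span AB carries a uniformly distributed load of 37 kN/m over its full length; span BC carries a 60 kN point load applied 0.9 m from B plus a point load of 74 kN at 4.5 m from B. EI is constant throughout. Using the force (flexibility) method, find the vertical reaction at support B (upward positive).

Take M_B as the redundant. Released structure: two simple spans AB and BC with a hinge at B.
Discontinuity in slope at B on the released structure — sum the simple-span end rotations:
  span AB: UDL 37: wL³/(24EI) = 1636/EI
  span BC: point load 60 at a = 0.9: Pab(L + b)/(6LEI) = 74.25/EI
  span BC: point load 74 at a = 4.5: Pab(L + b)/(6LEI) = 58.27/EI
  relative rotation θ_0 = (1636 + 132.5)/EI = 1769/EI
A unit hogging moment at B produces rotation L₁/(3EI) + L₂/(3EI) = 5.2/EI.
Compatibility: M_B·(L₁+L₂)/(3EI) = θ_0, giving M_B = 340.1 kN·m (hogging).
Span AB, ΣM about A with M_B applied at B: R_B^{AB}·10.2 = 1925 + 340.1, so R_B^{AB} = 222 kN and R_A = 377.4 − 222 = 155.4 kN.
Span BC, ΣM about C: R_B^{BC}·5.4 = 336.6 + 340.1, so R_B^{BC} = 125.3 kN and R_C = 134 − 125.3 = 8.684 kN.
R_B = 222 + 125.3 = 347.4 kN.

R_B = 347.4 kN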